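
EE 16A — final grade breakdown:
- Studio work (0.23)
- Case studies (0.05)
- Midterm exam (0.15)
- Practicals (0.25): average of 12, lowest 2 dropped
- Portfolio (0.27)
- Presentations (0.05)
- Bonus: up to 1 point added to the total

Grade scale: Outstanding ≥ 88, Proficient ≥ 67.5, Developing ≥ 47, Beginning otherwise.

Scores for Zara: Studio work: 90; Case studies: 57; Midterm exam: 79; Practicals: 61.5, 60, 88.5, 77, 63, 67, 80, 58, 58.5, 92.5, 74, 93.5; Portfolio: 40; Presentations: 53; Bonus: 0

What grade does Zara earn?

Proficient

Practicals: drop 58, 58.5 → average of remaining 10 = 757/10 = 75.7
Weighted total:
  Studio work 90 × 0.23 = 20.7
  Case studies 57 × 0.05 = 2.85
  Midterm exam 79 × 0.15 = 11.85
  Practicals 75.7 × 0.25 = 18.925
  Portfolio 40 × 0.27 = 10.8
  Presentations 53 × 0.05 = 2.65
Sum = 67.775
Bonus: 67.775 + 0 = 67.775
67.775 is ≥ 67.5 and < 88 → Proficient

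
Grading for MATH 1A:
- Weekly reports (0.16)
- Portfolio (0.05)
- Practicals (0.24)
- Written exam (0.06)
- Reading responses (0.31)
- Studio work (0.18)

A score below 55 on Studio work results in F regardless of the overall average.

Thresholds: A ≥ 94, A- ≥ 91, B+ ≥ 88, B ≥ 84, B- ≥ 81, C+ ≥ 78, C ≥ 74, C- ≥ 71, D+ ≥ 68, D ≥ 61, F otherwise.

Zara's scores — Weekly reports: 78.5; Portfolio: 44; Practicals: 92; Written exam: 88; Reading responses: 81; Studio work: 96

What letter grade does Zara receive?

B

Studio work score 96 ≥ 55: minimum met.
Weighted total:
  Weekly reports 78.5 × 0.16 = 12.56
  Portfolio 44 × 0.05 = 2.2
  Practicals 92 × 0.24 = 22.08
  Written exam 88 × 0.06 = 5.28
  Reading responses 81 × 0.31 = 25.11
  Studio work 96 × 0.18 = 17.28
Sum = 84.51
84.51 is ≥ 84 and < 88 → B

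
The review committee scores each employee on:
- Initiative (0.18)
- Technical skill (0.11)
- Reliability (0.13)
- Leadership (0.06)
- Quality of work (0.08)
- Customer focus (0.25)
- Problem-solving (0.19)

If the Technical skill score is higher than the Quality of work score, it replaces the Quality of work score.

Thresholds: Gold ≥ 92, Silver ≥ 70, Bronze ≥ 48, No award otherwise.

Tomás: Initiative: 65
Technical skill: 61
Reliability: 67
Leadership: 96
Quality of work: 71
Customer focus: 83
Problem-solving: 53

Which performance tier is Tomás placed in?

Bronze

Technical skill (61) ≤ Quality of work (71), so Quality of work stays at 71.
Weighted total:
  Initiative 65 × 0.18 = 11.7
  Technical skill 61 × 0.11 = 6.71
  Reliability 67 × 0.13 = 8.71
  Leadership 96 × 0.06 = 5.76
  Quality of work 71 × 0.08 = 5.68
  Customer focus 83 × 0.25 = 20.75
  Problem-solving 53 × 0.19 = 10.07
Sum = 69.38
69.38 is ≥ 48 and < 70 → Bronze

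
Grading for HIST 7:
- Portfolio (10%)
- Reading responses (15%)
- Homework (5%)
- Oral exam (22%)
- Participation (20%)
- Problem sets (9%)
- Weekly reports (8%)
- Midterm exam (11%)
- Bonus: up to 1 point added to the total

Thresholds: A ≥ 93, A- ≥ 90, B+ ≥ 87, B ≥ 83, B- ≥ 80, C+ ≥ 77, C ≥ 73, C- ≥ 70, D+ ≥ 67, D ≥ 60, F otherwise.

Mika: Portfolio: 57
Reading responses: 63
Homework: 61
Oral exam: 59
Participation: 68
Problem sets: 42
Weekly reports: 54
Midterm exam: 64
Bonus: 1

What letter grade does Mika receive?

Weighted total:
  Portfolio 57 × 0.1 = 5.7
  Reading responses 63 × 0.15 = 9.45
  Homework 61 × 0.05 = 3.05
  Oral exam 59 × 0.22 = 12.98
  Participation 68 × 0.2 = 13.6
  Problem sets 42 × 0.09 = 3.78
  Weekly reports 54 × 0.08 = 4.32
  Midterm exam 64 × 0.11 = 7.04
Sum = 59.92
Bonus: 59.92 + 1 = 60.92
60.92 is ≥ 60 and < 67 → D

D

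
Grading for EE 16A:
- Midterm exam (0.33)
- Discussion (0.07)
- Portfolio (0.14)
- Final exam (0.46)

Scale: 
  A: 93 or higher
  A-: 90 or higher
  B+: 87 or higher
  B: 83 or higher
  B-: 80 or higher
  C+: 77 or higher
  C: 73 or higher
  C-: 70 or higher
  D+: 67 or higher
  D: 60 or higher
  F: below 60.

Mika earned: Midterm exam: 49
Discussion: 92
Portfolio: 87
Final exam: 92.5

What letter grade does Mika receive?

C+

Weighted total:
  Midterm exam 49 × 0.33 = 16.17
  Discussion 92 × 0.07 = 6.44
  Portfolio 87 × 0.14 = 12.18
  Final exam 92.5 × 0.46 = 42.55
Sum = 77.34
77.34 is ≥ 77 and < 80 → C+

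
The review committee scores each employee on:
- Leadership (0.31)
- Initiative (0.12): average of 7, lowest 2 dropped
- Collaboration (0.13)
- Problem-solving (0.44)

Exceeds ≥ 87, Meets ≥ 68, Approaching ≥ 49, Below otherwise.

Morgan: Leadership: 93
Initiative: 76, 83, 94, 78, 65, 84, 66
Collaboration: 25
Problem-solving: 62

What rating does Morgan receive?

Meets

Initiative: drop 65, 66 → average of remaining 5 = 415/5 = 83
Weighted total:
  Leadership 93 × 0.31 = 28.83
  Initiative 83 × 0.12 = 9.96
  Collaboration 25 × 0.13 = 3.25
  Problem-solving 62 × 0.44 = 27.28
Sum = 69.32
69.32 is ≥ 68 and < 87 → Meets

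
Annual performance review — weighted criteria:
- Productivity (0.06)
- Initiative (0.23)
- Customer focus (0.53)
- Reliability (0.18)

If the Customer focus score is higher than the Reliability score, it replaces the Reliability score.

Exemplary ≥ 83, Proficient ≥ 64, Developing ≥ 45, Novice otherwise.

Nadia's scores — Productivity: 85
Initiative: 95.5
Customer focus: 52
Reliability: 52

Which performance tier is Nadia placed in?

Developing

Customer focus (52) ≤ Reliability (52), so Reliability stays at 52.
Weighted total:
  Productivity 85 × 0.06 = 5.1
  Initiative 95.5 × 0.23 = 21.965
  Customer focus 52 × 0.53 = 27.56
  Reliability 52 × 0.18 = 9.36
Sum = 63.985
63.985 is ≥ 45 and < 64 → Developing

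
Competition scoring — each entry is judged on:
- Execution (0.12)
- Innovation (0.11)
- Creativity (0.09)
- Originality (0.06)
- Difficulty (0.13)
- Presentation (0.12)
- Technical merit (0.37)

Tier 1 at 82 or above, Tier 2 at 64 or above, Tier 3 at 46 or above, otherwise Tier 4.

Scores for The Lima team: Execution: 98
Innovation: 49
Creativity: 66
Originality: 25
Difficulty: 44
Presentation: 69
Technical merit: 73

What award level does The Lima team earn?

Weighted total:
  Execution 98 × 0.12 = 11.76
  Innovation 49 × 0.11 = 5.39
  Creativity 66 × 0.09 = 5.94
  Originality 25 × 0.06 = 1.5
  Difficulty 44 × 0.13 = 5.72
  Presentation 69 × 0.12 = 8.28
  Technical merit 73 × 0.37 = 27.01
Sum = 65.6
65.6 is ≥ 64 and < 82 → Tier 2

Tier 2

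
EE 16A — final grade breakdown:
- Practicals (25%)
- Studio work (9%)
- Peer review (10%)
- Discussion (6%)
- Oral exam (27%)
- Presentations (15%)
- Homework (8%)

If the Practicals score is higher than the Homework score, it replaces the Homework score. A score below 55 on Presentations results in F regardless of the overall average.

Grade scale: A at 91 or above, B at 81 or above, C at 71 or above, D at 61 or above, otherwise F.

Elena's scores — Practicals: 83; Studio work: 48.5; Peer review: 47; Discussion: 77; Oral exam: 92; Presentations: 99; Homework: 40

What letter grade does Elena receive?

C

Practicals (83) > Homework (40), so Homework counts as 83.
Presentations score 99 ≥ 55: minimum met.
Weighted total:
  Practicals 83 × 0.25 = 20.75
  Studio work 48.5 × 0.09 = 4.365
  Peer review 47 × 0.1 = 4.7
  Discussion 77 × 0.06 = 4.62
  Oral exam 92 × 0.27 = 24.84
  Presentations 99 × 0.15 = 14.85
  Homework 83 × 0.08 = 6.64
Sum = 80.765
80.765 is ≥ 71 and < 81 → C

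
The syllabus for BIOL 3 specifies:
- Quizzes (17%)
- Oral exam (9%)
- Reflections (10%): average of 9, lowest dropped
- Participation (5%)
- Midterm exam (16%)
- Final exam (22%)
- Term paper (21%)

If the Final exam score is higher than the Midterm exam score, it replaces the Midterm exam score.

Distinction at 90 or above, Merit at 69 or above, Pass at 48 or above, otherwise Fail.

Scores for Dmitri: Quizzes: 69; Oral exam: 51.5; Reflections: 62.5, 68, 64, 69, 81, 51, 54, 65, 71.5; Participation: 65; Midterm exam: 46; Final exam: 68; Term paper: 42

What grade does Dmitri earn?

Pass

Reflections: drop 51 → average of remaining 8 = 535/8 = 66.875
Final exam (68) > Midterm exam (46), so Midterm exam counts as 68.
Weighted total:
  Quizzes 69 × 0.17 = 11.73
  Oral exam 51.5 × 0.09 = 4.635
  Reflections 66.875 × 0.1 = 6.6875
  Participation 65 × 0.05 = 3.25
  Midterm exam 68 × 0.16 = 10.88
  Final exam 68 × 0.22 = 14.96
  Term paper 42 × 0.21 = 8.82
Sum = 60.9625
60.9625 is ≥ 48 and < 69 → Pass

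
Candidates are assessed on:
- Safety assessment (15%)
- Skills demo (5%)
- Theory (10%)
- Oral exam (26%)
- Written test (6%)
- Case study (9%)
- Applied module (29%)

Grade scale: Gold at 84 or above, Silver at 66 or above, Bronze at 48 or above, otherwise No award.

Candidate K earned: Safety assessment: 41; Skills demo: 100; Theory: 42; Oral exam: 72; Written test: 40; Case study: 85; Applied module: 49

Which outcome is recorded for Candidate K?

Bronze

Weighted total:
  Safety assessment 41 × 0.15 = 6.15
  Skills demo 100 × 0.05 = 5
  Theory 42 × 0.1 = 4.2
  Oral exam 72 × 0.26 = 18.72
  Written test 40 × 0.06 = 2.4
  Case study 85 × 0.09 = 7.65
  Applied module 49 × 0.29 = 14.21
Sum = 58.33
58.33 is ≥ 48 and < 66 → Bronze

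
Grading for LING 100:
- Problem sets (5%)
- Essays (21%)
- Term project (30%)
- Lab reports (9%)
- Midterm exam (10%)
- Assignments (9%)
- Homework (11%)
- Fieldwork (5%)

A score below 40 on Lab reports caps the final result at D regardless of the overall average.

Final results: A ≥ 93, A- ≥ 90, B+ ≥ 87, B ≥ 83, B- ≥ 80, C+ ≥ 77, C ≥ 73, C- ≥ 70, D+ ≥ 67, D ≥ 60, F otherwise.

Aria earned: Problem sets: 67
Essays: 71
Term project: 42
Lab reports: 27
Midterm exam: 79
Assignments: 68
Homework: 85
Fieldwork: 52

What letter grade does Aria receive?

F

Lab reports score 27 < 40: minimum not met.
Weighted total:
  Problem sets 67 × 0.05 = 3.35
  Essays 71 × 0.21 = 14.91
  Term project 42 × 0.3 = 12.6
  Lab reports 27 × 0.09 = 2.43
  Midterm exam 79 × 0.1 = 7.9
  Assignments 68 × 0.09 = 6.12
  Homework 85 × 0.11 = 9.35
  Fieldwork 52 × 0.05 = 2.6
Sum = 59.26
59.26 would be F; cap at D applies → F.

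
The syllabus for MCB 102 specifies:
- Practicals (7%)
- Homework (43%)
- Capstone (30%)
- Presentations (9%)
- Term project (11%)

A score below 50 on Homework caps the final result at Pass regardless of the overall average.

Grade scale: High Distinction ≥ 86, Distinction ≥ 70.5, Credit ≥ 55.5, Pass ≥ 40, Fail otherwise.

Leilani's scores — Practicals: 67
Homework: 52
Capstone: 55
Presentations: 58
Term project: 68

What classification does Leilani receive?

Credit

Homework score 52 ≥ 50: minimum met.
Weighted total:
  Practicals 67 × 0.07 = 4.69
  Homework 52 × 0.43 = 22.36
  Capstone 55 × 0.3 = 16.5
  Presentations 58 × 0.09 = 5.22
  Term project 68 × 0.11 = 7.48
Sum = 56.25
56.25 is ≥ 55.5 and < 70.5 → Credit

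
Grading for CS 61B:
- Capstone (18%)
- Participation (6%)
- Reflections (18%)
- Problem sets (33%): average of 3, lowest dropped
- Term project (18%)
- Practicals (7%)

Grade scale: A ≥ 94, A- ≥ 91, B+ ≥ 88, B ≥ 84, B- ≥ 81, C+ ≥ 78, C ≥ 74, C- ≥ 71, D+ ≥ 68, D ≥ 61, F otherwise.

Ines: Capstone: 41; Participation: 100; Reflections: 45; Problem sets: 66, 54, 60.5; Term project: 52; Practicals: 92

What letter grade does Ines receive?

F

Problem sets: drop 54 → average of remaining 2 = 126.5/2 = 63.25
Weighted total:
  Capstone 41 × 0.18 = 7.38
  Participation 100 × 0.06 = 6
  Reflections 45 × 0.18 = 8.1
  Problem sets 63.25 × 0.33 = 20.8725
  Term project 52 × 0.18 = 9.36
  Practicals 92 × 0.07 = 6.44
Sum = 58.1525
58.1525 < 61 → F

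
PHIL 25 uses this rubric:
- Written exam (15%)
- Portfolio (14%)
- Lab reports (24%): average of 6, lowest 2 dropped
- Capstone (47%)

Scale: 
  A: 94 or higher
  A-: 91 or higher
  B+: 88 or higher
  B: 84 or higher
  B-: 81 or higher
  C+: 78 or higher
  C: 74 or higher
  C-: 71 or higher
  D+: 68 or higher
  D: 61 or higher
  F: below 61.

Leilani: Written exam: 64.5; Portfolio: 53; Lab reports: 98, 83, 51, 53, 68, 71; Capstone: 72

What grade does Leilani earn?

D+

Lab reports: drop 51, 53 → average of remaining 4 = 320/4 = 80
Weighted total:
  Written exam 64.5 × 0.15 = 9.675
  Portfolio 53 × 0.14 = 7.42
  Lab reports 80 × 0.24 = 19.2
  Capstone 72 × 0.47 = 33.84
Sum = 70.135
70.135 is ≥ 68 and < 71 → D+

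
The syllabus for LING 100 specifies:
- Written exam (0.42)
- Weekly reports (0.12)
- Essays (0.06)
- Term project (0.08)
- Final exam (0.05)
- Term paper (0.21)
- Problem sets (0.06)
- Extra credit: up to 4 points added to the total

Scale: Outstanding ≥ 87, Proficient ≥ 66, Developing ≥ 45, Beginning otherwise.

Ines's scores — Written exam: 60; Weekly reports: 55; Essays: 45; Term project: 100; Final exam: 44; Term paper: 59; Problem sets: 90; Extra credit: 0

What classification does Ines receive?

Weighted total:
  Written exam 60 × 0.42 = 25.2
  Weekly reports 55 × 0.12 = 6.6
  Essays 45 × 0.06 = 2.7
  Term project 100 × 0.08 = 8
  Final exam 44 × 0.05 = 2.2
  Term paper 59 × 0.21 = 12.39
  Problem sets 90 × 0.06 = 5.4
Sum = 62.49
Extra credit: 62.49 + 0 = 62.49
62.49 is ≥ 45 and < 66 → Developing

Developing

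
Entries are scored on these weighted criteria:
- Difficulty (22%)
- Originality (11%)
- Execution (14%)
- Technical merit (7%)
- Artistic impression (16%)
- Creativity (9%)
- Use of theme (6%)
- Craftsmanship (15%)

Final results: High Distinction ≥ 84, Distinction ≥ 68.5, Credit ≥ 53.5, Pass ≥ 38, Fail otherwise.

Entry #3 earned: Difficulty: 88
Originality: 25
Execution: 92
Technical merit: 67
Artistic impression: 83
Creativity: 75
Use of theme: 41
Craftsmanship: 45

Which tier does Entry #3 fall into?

Weighted total:
  Difficulty 88 × 0.22 = 19.36
  Originality 25 × 0.11 = 2.75
  Execution 92 × 0.14 = 12.88
  Technical merit 67 × 0.07 = 4.69
  Artistic impression 83 × 0.16 = 13.28
  Creativity 75 × 0.09 = 6.75
  Use of theme 41 × 0.06 = 2.46
  Craftsmanship 45 × 0.15 = 6.75
Sum = 68.92
68.92 is ≥ 68.5 and < 84 → Distinction

Distinction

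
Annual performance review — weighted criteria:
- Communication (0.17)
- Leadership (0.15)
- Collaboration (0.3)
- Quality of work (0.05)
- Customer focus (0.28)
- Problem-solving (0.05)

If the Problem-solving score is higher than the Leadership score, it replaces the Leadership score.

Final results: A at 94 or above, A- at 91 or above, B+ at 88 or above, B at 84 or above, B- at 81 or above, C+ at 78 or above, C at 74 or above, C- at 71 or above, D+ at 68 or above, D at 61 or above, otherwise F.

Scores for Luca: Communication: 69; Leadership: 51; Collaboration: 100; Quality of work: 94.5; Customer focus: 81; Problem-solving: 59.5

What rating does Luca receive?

B-

Problem-solving (59.5) > Leadership (51), so Leadership counts as 59.5.
Weighted total:
  Communication 69 × 0.17 = 11.73
  Leadership 59.5 × 0.15 = 8.925
  Collaboration 100 × 0.3 = 30
  Quality of work 94.5 × 0.05 = 4.725
  Customer focus 81 × 0.28 = 22.68
  Problem-solving 59.5 × 0.05 = 2.975
Sum = 81.035
81.035 is ≥ 81 and < 84 → B-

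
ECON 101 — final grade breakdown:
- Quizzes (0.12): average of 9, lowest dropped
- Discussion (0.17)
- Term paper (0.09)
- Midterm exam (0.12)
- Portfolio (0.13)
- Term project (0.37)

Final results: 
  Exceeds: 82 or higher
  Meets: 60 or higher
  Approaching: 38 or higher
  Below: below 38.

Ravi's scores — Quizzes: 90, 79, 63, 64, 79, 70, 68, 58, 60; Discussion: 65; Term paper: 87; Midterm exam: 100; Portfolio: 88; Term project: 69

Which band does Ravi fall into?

Meets

Quizzes: drop 58 → average of remaining 8 = 573/8 = 71.625
Weighted total:
  Quizzes 71.625 × 0.12 = 8.595
  Discussion 65 × 0.17 = 11.05
  Term paper 87 × 0.09 = 7.83
  Midterm exam 100 × 0.12 = 12
  Portfolio 88 × 0.13 = 11.44
  Term project 69 × 0.37 = 25.53
Sum = 76.445
76.445 is ≥ 60 and < 82 → Meets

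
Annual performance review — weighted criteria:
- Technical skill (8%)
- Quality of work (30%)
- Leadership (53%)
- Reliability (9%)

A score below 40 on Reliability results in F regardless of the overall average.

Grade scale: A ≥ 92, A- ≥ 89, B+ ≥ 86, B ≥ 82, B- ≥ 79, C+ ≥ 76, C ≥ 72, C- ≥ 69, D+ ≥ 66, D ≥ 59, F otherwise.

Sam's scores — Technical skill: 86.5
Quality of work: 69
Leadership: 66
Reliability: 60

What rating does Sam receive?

D+

Reliability score 60 ≥ 40: minimum met.
Weighted total:
  Technical skill 86.5 × 0.08 = 6.92
  Quality of work 69 × 0.3 = 20.7
  Leadership 66 × 0.53 = 34.98
  Reliability 60 × 0.09 = 5.4
Sum = 68
68 is ≥ 66 and < 69 → D+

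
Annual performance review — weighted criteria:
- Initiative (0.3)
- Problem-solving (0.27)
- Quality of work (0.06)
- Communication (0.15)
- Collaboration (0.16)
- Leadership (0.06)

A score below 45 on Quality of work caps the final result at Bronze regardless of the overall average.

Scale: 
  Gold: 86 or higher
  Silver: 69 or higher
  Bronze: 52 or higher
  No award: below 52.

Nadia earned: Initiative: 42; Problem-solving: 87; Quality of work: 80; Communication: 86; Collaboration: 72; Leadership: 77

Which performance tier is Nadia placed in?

Quality of work score 80 ≥ 45: minimum met.
Weighted total:
  Initiative 42 × 0.3 = 12.6
  Problem-solving 87 × 0.27 = 23.49
  Quality of work 80 × 0.06 = 4.8
  Communication 86 × 0.15 = 12.9
  Collaboration 72 × 0.16 = 11.52
  Leadership 77 × 0.06 = 4.62
Sum = 69.93
69.93 is ≥ 69 and < 86 → Silver

Silver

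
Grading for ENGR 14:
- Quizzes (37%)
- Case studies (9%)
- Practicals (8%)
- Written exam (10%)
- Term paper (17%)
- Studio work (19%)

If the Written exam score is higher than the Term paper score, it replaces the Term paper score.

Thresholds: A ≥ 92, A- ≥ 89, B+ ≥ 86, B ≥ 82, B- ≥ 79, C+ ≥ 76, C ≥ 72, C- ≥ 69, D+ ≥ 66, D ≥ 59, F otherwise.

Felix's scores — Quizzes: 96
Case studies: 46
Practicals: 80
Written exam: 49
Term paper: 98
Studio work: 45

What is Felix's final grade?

Written exam (49) ≤ Term paper (98), so Term paper stays at 98.
Weighted total:
  Quizzes 96 × 0.37 = 35.52
  Case studies 46 × 0.09 = 4.14
  Practicals 80 × 0.08 = 6.4
  Written exam 49 × 0.1 = 4.9
  Term paper 98 × 0.17 = 16.66
  Studio work 45 × 0.19 = 8.55
Sum = 76.17
76.17 is ≥ 76 and < 79 → C+

C+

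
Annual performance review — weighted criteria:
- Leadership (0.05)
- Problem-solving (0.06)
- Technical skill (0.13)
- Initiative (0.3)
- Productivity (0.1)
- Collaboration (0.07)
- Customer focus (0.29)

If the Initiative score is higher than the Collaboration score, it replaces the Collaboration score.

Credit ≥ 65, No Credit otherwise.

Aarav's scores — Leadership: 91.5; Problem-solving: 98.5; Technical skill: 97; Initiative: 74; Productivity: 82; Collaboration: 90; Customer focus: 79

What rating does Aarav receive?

Initiative (74) ≤ Collaboration (90), so Collaboration stays at 90.
Weighted total:
  Leadership 91.5 × 0.05 = 4.575
  Problem-solving 98.5 × 0.06 = 5.91
  Technical skill 97 × 0.13 = 12.61
  Initiative 74 × 0.3 = 22.2
  Productivity 82 × 0.1 = 8.2
  Collaboration 90 × 0.07 = 6.3
  Customer focus 79 × 0.29 = 22.91
Sum = 82.705
82.705 ≥ 65 → Credit

Credit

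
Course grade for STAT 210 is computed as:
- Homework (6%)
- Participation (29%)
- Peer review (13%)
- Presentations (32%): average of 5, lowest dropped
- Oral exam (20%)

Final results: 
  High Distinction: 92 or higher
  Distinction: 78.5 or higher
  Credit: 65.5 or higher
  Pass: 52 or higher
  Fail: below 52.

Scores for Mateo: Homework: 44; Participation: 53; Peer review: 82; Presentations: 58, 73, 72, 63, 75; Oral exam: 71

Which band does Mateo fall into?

Presentations: drop 58 → average of remaining 4 = 283/4 = 70.75
Weighted total:
  Homework 44 × 0.06 = 2.64
  Participation 53 × 0.29 = 15.37
  Peer review 82 × 0.13 = 10.66
  Presentations 70.75 × 0.32 = 22.64
  Oral exam 71 × 0.2 = 14.2
Sum = 65.51
65.51 is ≥ 65.5 and < 78.5 → Credit

Credit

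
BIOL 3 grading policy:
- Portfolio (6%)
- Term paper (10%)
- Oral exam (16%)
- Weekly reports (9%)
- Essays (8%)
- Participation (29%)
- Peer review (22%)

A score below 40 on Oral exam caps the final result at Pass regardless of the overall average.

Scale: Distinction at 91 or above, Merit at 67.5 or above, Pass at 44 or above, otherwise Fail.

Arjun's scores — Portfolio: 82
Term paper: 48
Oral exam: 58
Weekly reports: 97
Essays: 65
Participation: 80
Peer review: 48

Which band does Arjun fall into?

Oral exam score 58 ≥ 40: minimum met.
Weighted total:
  Portfolio 82 × 0.06 = 4.92
  Term paper 48 × 0.1 = 4.8
  Oral exam 58 × 0.16 = 9.28
  Weekly reports 97 × 0.09 = 8.73
  Essays 65 × 0.08 = 5.2
  Participation 80 × 0.29 = 23.2
  Peer review 48 × 0.22 = 10.56
Sum = 66.69
66.69 is ≥ 44 and < 67.5 → Pass

Pass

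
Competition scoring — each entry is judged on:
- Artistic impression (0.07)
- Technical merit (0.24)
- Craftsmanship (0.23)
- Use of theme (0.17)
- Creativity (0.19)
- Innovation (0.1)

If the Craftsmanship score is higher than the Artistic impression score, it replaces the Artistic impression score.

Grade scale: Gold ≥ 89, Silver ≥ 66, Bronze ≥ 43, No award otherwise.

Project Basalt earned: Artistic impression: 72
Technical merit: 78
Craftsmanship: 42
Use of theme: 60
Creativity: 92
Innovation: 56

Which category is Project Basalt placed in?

Craftsmanship (42) ≤ Artistic impression (72), so Artistic impression stays at 72.
Weighted total:
  Artistic impression 72 × 0.07 = 5.04
  Technical merit 78 × 0.24 = 18.72
  Craftsmanship 42 × 0.23 = 9.66
  Use of theme 60 × 0.17 = 10.2
  Creativity 92 × 0.19 = 17.48
  Innovation 56 × 0.1 = 5.6
Sum = 66.7
66.7 is ≥ 66 and < 89 → Silver

Silver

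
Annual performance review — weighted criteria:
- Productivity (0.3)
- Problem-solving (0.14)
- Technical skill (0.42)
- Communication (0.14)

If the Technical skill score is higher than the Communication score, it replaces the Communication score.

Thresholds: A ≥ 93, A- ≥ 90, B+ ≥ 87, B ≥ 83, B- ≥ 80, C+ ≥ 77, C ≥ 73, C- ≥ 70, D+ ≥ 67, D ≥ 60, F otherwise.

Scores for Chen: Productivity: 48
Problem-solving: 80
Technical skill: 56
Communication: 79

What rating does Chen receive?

D

Technical skill (56) ≤ Communication (79), so Communication stays at 79.
Weighted total:
  Productivity 48 × 0.3 = 14.4
  Problem-solving 80 × 0.14 = 11.2
  Technical skill 56 × 0.42 = 23.52
  Communication 79 × 0.14 = 11.06
Sum = 60.18
60.18 is ≥ 60 and < 67 → D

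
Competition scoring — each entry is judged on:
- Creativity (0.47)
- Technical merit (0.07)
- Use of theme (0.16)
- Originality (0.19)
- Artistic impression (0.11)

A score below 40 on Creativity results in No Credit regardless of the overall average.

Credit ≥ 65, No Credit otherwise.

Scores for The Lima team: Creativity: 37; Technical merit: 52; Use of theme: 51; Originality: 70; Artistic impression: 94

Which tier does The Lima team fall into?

Creativity score 37 < 40: minimum not met.
Weighted total:
  Creativity 37 × 0.47 = 17.39
  Technical merit 52 × 0.07 = 3.64
  Use of theme 51 × 0.16 = 8.16
  Originality 70 × 0.19 = 13.3
  Artistic impression 94 × 0.11 = 10.34
Sum = 52.83
Because the Creativity minimum was not met, the result is No Credit.

No Credit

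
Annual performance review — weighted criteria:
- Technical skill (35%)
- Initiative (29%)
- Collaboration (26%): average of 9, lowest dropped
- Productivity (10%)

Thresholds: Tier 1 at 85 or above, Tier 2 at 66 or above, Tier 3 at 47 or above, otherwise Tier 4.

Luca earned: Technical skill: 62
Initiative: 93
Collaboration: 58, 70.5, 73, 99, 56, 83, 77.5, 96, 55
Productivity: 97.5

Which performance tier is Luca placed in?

Collaboration: drop 55 → average of remaining 8 = 613/8 = 76.625
Weighted total:
  Technical skill 62 × 0.35 = 21.7
  Initiative 93 × 0.29 = 26.97
  Collaboration 76.625 × 0.26 = 19.9225
  Productivity 97.5 × 0.1 = 9.75
Sum = 78.3425
78.3425 is ≥ 66 and < 85 → Tier 2

Tier 2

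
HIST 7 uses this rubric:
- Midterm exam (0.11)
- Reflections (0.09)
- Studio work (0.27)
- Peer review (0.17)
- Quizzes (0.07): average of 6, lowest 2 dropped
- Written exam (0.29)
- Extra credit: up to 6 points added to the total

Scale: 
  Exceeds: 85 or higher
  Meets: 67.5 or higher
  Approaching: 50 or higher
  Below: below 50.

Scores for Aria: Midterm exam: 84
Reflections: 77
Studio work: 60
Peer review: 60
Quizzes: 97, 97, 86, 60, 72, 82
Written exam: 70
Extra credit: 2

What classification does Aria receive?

Meets

Quizzes: drop 60, 72 → average of remaining 4 = 362/4 = 90.5
Weighted total:
  Midterm exam 84 × 0.11 = 9.24
  Reflections 77 × 0.09 = 6.93
  Studio work 60 × 0.27 = 16.2
  Peer review 60 × 0.17 = 10.2
  Quizzes 90.5 × 0.07 = 6.335
  Written exam 70 × 0.29 = 20.3
Sum = 69.205
Extra credit: 69.205 + 2 = 71.205
71.205 is ≥ 67.5 and < 85 → Meets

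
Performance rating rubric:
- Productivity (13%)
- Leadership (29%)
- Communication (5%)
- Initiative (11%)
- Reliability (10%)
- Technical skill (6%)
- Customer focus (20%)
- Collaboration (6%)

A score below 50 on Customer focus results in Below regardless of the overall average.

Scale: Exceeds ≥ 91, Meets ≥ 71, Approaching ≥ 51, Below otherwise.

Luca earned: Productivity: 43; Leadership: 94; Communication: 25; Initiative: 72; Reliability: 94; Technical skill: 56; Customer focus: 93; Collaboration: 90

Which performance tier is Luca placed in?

Customer focus score 93 ≥ 50: minimum met.
Weighted total:
  Productivity 43 × 0.13 = 5.59
  Leadership 94 × 0.29 = 27.26
  Communication 25 × 0.05 = 1.25
  Initiative 72 × 0.11 = 7.92
  Reliability 94 × 0.1 = 9.4
  Technical skill 56 × 0.06 = 3.36
  Customer focus 93 × 0.2 = 18.6
  Collaboration 90 × 0.06 = 5.4
Sum = 78.78
78.78 is ≥ 71 and < 91 → Meets

Meets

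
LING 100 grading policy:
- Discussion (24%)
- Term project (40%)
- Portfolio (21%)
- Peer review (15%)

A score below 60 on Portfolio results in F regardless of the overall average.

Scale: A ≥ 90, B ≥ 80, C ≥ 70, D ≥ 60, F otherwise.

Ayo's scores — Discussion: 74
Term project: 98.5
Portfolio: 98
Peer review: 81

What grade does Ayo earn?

B

Portfolio score 98 ≥ 60: minimum met.
Weighted total:
  Discussion 74 × 0.24 = 17.76
  Term project 98.5 × 0.4 = 39.4
  Portfolio 98 × 0.21 = 20.58
  Peer review 81 × 0.15 = 12.15
Sum = 89.89
89.89 is ≥ 80 and < 90 → B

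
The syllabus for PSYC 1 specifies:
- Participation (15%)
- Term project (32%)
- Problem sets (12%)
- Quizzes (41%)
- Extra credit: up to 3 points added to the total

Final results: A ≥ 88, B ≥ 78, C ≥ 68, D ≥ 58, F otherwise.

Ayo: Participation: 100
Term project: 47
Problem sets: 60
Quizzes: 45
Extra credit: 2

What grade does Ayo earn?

F

Weighted total:
  Participation 100 × 0.15 = 15
  Term project 47 × 0.32 = 15.04
  Problem sets 60 × 0.12 = 7.2
  Quizzes 45 × 0.41 = 18.45
Sum = 55.69
Extra credit: 55.69 + 2 = 57.69
57.69 < 58 → F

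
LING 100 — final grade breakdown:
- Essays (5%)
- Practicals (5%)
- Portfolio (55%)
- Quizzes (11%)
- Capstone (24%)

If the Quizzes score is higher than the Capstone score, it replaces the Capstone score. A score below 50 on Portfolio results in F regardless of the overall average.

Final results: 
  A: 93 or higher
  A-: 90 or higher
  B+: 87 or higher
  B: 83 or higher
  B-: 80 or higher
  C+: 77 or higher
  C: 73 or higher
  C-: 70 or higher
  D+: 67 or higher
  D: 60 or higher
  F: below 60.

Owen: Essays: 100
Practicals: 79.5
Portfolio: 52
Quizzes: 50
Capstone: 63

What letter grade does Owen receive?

F

Quizzes (50) ≤ Capstone (63), so Capstone stays at 63.
Portfolio score 52 ≥ 50: minimum met.
Weighted total:
  Essays 100 × 0.05 = 5
  Practicals 79.5 × 0.05 = 3.975
  Portfolio 52 × 0.55 = 28.6
  Quizzes 50 × 0.11 = 5.5
  Capstone 63 × 0.24 = 15.12
Sum = 58.195
58.195 < 60 → F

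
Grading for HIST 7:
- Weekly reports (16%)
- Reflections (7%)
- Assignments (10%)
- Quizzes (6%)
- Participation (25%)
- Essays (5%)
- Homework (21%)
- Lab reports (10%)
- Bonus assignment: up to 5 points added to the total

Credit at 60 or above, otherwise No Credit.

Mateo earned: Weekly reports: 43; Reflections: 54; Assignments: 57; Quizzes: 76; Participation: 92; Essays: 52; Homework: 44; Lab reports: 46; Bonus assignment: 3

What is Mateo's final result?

Weighted total:
  Weekly reports 43 × 0.16 = 6.88
  Reflections 54 × 0.07 = 3.78
  Assignments 57 × 0.1 = 5.7
  Quizzes 76 × 0.06 = 4.56
  Participation 92 × 0.25 = 23
  Essays 52 × 0.05 = 2.6
  Homework 44 × 0.21 = 9.24
  Lab reports 46 × 0.1 = 4.6
Sum = 60.36
Bonus assignment: 60.36 + 3 = 63.36
63.36 ≥ 60 → Credit

Credit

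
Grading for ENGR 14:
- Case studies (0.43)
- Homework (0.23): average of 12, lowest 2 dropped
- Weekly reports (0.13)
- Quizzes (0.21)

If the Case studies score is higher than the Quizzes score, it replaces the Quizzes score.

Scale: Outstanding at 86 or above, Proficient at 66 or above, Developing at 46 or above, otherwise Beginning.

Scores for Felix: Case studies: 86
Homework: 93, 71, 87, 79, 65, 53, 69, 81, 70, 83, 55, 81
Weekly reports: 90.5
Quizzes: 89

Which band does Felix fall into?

Homework: drop 53, 55 → average of remaining 10 = 779/10 = 77.9
Case studies (86) ≤ Quizzes (89), so Quizzes stays at 89.
Weighted total:
  Case studies 86 × 0.43 = 36.98
  Homework 77.9 × 0.23 = 17.917
  Weekly reports 90.5 × 0.13 = 11.765
  Quizzes 89 × 0.21 = 18.69
Sum = 85.352
85.352 is ≥ 66 and < 86 → Proficient

Proficient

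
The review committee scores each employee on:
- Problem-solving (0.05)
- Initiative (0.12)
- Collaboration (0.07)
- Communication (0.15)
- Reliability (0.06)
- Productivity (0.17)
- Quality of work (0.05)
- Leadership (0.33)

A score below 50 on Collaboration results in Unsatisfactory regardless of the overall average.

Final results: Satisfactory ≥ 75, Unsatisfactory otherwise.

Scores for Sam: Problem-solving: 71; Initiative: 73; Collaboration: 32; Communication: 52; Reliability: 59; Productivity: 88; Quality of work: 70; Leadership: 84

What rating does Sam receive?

Unsatisfactory

Collaboration score 32 < 50: minimum not met.
Weighted total:
  Problem-solving 71 × 0.05 = 3.55
  Initiative 73 × 0.12 = 8.76
  Collaboration 32 × 0.07 = 2.24
  Communication 52 × 0.15 = 7.8
  Reliability 59 × 0.06 = 3.54
  Productivity 88 × 0.17 = 14.96
  Quality of work 70 × 0.05 = 3.5
  Leadership 84 × 0.33 = 27.72
Sum = 72.07
Because the Collaboration minimum was not met, the result is Unsatisfactory.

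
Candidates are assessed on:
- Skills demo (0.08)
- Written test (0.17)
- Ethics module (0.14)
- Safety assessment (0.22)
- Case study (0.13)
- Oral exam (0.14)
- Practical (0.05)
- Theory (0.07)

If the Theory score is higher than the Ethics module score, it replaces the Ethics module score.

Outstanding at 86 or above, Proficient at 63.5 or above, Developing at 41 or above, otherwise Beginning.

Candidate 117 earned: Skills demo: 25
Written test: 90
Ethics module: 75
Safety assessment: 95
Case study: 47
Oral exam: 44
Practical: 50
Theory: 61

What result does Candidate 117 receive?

Proficient

Theory (61) ≤ Ethics module (75), so Ethics module stays at 75.
Weighted total:
  Skills demo 25 × 0.08 = 2
  Written test 90 × 0.17 = 15.3
  Ethics module 75 × 0.14 = 10.5
  Safety assessment 95 × 0.22 = 20.9
  Case study 47 × 0.13 = 6.11
  Oral exam 44 × 0.14 = 6.16
  Practical 50 × 0.05 = 2.5
  Theory 61 × 0.07 = 4.27
Sum = 67.74
67.74 is ≥ 63.5 and < 86 → Proficient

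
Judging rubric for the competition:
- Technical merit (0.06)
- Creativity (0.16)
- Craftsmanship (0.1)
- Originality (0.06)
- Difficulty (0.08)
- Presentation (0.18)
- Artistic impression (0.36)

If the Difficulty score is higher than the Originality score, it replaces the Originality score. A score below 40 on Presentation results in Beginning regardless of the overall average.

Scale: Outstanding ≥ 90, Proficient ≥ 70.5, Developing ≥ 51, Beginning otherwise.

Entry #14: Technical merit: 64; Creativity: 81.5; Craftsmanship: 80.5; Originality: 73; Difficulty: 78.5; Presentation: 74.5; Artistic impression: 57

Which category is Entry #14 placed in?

Difficulty (78.5) > Originality (73), so Originality counts as 78.5.
Presentation score 74.5 ≥ 40: minimum met.
Weighted total:
  Technical merit 64 × 0.06 = 3.84
  Creativity 81.5 × 0.16 = 13.04
  Craftsmanship 80.5 × 0.1 = 8.05
  Originality 78.5 × 0.06 = 4.71
  Difficulty 78.5 × 0.08 = 6.28
  Presentation 74.5 × 0.18 = 13.41
  Artistic impression 57 × 0.36 = 20.52
Sum = 69.85
69.85 is ≥ 51 and < 70.5 → Developing

Developing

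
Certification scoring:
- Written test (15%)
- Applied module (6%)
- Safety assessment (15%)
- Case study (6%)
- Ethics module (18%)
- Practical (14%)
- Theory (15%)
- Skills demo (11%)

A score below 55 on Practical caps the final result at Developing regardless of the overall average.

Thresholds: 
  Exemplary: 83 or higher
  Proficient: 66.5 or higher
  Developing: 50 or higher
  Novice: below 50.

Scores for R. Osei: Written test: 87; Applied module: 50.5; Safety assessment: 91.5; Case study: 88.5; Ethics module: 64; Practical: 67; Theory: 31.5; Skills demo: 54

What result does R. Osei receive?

Proficient

Practical score 67 ≥ 55: minimum met.
Weighted total:
  Written test 87 × 0.15 = 13.05
  Applied module 50.5 × 0.06 = 3.03
  Safety assessment 91.5 × 0.15 = 13.725
  Case study 88.5 × 0.06 = 5.31
  Ethics module 64 × 0.18 = 11.52
  Practical 67 × 0.14 = 9.38
  Theory 31.5 × 0.15 = 4.725
  Skills demo 54 × 0.11 = 5.94
Sum = 66.68
66.68 is ≥ 66.5 and < 83 → Proficient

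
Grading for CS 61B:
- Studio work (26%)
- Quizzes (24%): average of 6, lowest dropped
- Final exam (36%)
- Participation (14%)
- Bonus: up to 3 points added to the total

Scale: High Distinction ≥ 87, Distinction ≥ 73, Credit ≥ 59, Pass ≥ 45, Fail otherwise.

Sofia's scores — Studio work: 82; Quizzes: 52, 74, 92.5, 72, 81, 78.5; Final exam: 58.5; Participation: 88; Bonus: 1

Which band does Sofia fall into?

Distinction

Quizzes: drop 52 → average of remaining 5 = 398/5 = 79.6
Weighted total:
  Studio work 82 × 0.26 = 21.32
  Quizzes 79.6 × 0.24 = 19.104
  Final exam 58.5 × 0.36 = 21.06
  Participation 88 × 0.14 = 12.32
Sum = 73.804
Bonus: 73.804 + 1 = 74.804
74.804 is ≥ 73 and < 87 → Distinction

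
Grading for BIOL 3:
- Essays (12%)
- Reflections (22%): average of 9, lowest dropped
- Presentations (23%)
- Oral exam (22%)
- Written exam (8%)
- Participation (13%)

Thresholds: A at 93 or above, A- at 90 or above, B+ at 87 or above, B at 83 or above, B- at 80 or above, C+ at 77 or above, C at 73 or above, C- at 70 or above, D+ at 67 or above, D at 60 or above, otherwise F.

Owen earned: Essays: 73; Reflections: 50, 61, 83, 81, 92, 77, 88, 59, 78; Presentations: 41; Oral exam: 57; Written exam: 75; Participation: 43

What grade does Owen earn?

F

Reflections: drop 50 → average of remaining 8 = 619/8 = 77.375
Weighted total:
  Essays 73 × 0.12 = 8.76
  Reflections 77.375 × 0.22 = 17.0225
  Presentations 41 × 0.23 = 9.43
  Oral exam 57 × 0.22 = 12.54
  Written exam 75 × 0.08 = 6
  Participation 43 × 0.13 = 5.59
Sum = 59.3425
59.3425 < 60 → F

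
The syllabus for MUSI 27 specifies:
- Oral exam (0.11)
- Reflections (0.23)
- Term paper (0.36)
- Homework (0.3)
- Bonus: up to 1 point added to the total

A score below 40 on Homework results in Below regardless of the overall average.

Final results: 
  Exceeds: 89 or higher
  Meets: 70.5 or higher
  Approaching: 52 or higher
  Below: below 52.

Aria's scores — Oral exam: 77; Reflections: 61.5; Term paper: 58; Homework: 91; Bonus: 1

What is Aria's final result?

Homework score 91 ≥ 40: minimum met.
Weighted total:
  Oral exam 77 × 0.11 = 8.47
  Reflections 61.5 × 0.23 = 14.145
  Term paper 58 × 0.36 = 20.88
  Homework 91 × 0.3 = 27.3
Sum = 70.795
Bonus: 70.795 + 1 = 71.795
71.795 is ≥ 70.5 and < 89 → Meets

Meets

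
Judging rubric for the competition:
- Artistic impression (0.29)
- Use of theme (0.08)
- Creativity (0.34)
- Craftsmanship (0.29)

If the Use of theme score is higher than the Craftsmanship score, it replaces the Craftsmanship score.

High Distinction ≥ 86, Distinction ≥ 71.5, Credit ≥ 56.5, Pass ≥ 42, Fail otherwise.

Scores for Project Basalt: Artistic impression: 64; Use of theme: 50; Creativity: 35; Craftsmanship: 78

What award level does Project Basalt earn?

Use of theme (50) ≤ Craftsmanship (78), so Craftsmanship stays at 78.
Weighted total:
  Artistic impression 64 × 0.29 = 18.56
  Use of theme 50 × 0.08 = 4
  Creativity 35 × 0.34 = 11.9
  Craftsmanship 78 × 0.29 = 22.62
Sum = 57.08
57.08 is ≥ 56.5 and < 71.5 → Credit

Credit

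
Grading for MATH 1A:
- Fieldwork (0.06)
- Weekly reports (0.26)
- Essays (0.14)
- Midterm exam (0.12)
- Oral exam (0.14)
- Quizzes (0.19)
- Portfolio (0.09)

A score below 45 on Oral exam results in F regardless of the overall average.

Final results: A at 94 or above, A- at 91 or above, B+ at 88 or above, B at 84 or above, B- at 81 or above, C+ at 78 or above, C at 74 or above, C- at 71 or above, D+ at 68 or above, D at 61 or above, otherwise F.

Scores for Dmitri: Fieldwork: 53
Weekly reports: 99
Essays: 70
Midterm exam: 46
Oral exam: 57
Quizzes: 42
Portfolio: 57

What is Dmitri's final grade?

D

Oral exam score 57 ≥ 45: minimum met.
Weighted total:
  Fieldwork 53 × 0.06 = 3.18
  Weekly reports 99 × 0.26 = 25.74
  Essays 70 × 0.14 = 9.8
  Midterm exam 46 × 0.12 = 5.52
  Oral exam 57 × 0.14 = 7.98
  Quizzes 42 × 0.19 = 7.98
  Portfolio 57 × 0.09 = 5.13
Sum = 65.33
65.33 is ≥ 61 and < 68 → D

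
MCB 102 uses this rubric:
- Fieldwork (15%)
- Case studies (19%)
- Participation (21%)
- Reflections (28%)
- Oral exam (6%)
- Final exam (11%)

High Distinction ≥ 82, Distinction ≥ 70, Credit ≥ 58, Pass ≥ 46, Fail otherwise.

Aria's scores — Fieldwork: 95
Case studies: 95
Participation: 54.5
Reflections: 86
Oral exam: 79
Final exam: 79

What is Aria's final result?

Weighted total:
  Fieldwork 95 × 0.15 = 14.25
  Case studies 95 × 0.19 = 18.05
  Participation 54.5 × 0.21 = 11.445
  Reflections 86 × 0.28 = 24.08
  Oral exam 79 × 0.06 = 4.74
  Final exam 79 × 0.11 = 8.69
Sum = 81.255
81.255 is ≥ 70 and < 82 → Distinction

Distinction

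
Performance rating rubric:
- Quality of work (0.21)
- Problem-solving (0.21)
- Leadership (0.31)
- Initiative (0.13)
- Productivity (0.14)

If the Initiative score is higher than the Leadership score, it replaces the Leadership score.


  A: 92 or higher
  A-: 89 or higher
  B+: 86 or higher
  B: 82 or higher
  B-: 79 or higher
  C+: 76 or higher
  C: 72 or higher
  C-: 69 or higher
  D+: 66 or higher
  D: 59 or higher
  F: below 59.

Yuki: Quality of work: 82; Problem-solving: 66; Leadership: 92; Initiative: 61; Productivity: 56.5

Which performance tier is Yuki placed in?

Initiative (61) ≤ Leadership (92), so Leadership stays at 92.
Weighted total:
  Quality of work 82 × 0.21 = 17.22
  Problem-solving 66 × 0.21 = 13.86
  Leadership 92 × 0.31 = 28.52
  Initiative 61 × 0.13 = 7.93
  Productivity 56.5 × 0.14 = 7.91
Sum = 75.44
75.44 is ≥ 72 and < 76 → C

C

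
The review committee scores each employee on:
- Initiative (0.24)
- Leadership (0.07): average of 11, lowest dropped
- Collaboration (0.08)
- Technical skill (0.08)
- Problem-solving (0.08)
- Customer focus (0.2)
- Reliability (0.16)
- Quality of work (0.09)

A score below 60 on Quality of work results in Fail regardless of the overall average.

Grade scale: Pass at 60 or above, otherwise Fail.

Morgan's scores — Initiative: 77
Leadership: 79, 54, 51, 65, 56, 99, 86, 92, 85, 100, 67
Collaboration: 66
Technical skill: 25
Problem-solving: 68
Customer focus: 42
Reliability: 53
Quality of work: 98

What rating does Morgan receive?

Leadership: drop 51 → average of remaining 10 = 783/10 = 78.3
Quality of work score 98 ≥ 60: minimum met.
Weighted total:
  Initiative 77 × 0.24 = 18.48
  Leadership 78.3 × 0.07 = 5.481
  Collaboration 66 × 0.08 = 5.28
  Technical skill 25 × 0.08 = 2
  Problem-solving 68 × 0.08 = 5.44
  Customer focus 42 × 0.2 = 8.4
  Reliability 53 × 0.16 = 8.48
  Quality of work 98 × 0.09 = 8.82
Sum = 62.381
62.381 ≥ 60 → Pass

Pass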